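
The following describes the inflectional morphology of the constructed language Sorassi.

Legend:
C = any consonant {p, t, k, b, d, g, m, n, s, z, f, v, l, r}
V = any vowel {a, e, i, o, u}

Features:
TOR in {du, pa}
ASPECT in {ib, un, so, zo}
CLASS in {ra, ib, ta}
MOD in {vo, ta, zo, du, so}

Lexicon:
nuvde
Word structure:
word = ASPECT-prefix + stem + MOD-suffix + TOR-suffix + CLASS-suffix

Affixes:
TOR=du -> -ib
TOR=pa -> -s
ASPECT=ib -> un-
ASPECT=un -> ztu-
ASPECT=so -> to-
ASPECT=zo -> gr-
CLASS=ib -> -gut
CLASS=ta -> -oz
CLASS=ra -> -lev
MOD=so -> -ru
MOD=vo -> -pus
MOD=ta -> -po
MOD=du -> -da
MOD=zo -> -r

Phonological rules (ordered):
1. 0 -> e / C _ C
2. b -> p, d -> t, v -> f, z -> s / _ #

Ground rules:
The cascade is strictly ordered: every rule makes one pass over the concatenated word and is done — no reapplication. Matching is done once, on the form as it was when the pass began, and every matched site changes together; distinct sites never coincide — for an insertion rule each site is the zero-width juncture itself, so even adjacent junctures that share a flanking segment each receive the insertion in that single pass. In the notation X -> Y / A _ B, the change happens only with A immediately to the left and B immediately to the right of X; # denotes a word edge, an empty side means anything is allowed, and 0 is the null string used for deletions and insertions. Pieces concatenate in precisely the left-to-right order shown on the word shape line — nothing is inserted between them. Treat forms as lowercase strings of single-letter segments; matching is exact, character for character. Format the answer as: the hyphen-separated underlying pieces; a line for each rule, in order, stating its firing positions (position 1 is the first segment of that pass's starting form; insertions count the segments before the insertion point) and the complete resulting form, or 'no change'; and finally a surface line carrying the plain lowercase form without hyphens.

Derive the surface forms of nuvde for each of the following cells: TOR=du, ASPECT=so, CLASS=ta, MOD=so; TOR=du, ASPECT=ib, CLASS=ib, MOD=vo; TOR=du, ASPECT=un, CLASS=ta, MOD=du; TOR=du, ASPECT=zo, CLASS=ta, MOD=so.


cell TOR=du, ASPECT=so, CLASS=ta, MOD=so:
underlying: to-nuvde-ru-ib-oz
1. 0 -> e / C _ C: inserts after position(s) 5: tonuvederuiboz
2. b -> p, d -> t, v -> f, z -> s / _ #: fires at position(s) 14: tonuvederuibos
surface: tonuvederuibos

cell TOR=du, ASPECT=ib, CLASS=ib, MOD=vo:
underlying: un-nuvde-pus-ib-gut
1. 0 -> e / C _ C: inserts after position(s) 2, 5, 12: unenuvedepusibegut
2. b -> p, d -> t, v -> f, z -> s / _ #: no change
surface: unenuvedepusibegut

cell TOR=du, ASPECT=un, CLASS=ta, MOD=du:
underlying: ztu-nuvde-da-ib-oz
1. 0 -> e / C _ C: inserts after position(s) 1, 6: zetunuvededaiboz
2. b -> p, d -> t, v -> f, z -> s / _ #: fires at position(s) 16: zetunuvededaibos
surface: zetunuvededaibos

cell TOR=du, ASPECT=zo, CLASS=ta, MOD=so:
underlying: gr-nuvde-ru-ib-oz
1. 0 -> e / C _ C: inserts after position(s) 1, 2, 5: gerenuvederuiboz
2. b -> p, d -> t, v -> f, z -> s / _ #: fires at position(s) 16: gerenuvederuibos
surface: gerenuvederuibos


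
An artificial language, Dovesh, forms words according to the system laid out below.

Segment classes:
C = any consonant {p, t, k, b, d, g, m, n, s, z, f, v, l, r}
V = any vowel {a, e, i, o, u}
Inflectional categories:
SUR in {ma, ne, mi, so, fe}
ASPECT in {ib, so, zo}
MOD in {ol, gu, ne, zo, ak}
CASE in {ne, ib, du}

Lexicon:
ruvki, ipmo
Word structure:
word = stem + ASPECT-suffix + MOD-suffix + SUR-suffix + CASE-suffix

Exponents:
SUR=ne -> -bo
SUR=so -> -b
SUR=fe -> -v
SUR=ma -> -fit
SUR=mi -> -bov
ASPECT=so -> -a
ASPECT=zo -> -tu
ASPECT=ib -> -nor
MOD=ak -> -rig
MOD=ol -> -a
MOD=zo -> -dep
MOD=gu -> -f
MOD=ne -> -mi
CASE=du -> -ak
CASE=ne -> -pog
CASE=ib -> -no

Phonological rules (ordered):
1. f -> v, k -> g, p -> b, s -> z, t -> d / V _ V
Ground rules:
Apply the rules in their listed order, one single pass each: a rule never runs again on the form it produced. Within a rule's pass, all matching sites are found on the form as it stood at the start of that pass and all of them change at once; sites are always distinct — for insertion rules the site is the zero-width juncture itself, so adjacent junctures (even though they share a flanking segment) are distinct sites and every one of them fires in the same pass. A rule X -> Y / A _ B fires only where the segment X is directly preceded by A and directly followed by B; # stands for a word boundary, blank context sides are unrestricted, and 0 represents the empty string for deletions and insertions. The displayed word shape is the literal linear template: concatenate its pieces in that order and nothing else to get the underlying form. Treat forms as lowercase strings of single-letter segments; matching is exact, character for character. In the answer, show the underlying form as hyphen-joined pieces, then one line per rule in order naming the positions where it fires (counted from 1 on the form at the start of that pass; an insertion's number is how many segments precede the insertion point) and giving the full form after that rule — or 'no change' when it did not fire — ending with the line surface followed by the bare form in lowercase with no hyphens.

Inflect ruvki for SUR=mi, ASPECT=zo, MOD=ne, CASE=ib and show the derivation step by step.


underlying: ruvki-tu-mi-bov-no
1. f -> v, k -> g, p -> b, s -> z, t -> d / V _ V: fires at position(s) 6: ruvkidumibovno
surface: ruvkidumibovno


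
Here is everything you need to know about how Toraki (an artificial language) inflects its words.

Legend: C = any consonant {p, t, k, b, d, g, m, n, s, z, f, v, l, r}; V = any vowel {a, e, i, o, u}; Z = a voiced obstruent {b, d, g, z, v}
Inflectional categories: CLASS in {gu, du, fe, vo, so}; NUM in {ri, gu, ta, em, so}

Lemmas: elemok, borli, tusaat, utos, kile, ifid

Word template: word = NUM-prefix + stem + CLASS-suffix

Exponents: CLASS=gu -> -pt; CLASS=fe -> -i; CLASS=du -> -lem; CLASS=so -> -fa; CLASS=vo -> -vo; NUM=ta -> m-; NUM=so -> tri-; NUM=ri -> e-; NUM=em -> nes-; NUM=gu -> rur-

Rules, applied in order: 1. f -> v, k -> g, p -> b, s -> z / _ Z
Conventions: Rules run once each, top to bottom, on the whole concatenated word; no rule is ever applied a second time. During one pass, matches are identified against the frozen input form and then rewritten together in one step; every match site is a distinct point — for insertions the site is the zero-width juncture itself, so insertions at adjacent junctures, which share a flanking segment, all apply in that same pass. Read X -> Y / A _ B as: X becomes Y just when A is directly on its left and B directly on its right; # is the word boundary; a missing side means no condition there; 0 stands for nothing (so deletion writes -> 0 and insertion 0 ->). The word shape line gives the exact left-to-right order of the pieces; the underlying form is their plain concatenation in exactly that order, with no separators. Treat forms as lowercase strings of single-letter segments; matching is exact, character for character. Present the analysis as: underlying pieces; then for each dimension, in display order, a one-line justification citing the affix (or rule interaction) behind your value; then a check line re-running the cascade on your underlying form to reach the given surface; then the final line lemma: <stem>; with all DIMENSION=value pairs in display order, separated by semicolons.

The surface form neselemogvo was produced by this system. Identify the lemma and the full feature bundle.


underlying: nes-elemok-vo
CLASS=vo - signalled by the affix -vo
NUM=em - signalled by the affix nes-
check: neselemokvo -> neselemogvo
lemma: elemok; CLASS=vo; NUM=em


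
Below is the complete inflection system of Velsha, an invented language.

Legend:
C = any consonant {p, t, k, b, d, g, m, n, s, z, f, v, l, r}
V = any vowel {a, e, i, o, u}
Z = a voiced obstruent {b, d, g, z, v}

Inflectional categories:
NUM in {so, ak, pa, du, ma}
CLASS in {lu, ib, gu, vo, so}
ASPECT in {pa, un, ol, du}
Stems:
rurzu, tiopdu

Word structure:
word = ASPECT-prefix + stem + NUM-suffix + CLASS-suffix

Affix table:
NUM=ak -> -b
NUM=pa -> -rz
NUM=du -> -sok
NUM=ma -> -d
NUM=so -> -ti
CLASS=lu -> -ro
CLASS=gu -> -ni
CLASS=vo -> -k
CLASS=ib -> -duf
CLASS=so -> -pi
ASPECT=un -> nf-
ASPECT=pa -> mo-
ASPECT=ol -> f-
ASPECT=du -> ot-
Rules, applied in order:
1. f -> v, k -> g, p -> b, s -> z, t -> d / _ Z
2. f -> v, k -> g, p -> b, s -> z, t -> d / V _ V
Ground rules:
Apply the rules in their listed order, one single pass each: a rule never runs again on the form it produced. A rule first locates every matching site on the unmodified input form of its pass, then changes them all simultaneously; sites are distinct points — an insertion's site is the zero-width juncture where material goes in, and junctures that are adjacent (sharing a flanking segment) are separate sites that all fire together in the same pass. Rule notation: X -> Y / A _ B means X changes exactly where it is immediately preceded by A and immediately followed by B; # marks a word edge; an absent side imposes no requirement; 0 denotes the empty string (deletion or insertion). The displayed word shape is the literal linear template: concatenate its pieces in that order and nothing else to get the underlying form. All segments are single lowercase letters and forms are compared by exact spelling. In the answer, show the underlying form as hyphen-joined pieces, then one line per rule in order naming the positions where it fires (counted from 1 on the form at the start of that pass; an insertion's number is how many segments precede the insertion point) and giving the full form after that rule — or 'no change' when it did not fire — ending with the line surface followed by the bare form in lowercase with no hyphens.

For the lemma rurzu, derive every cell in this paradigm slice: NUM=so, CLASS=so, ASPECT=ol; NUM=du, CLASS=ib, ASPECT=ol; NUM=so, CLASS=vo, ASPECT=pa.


cell NUM=so, CLASS=so, ASPECT=ol:
underlying: f-rurzu-ti-pi
1. f -> v, k -> g, p -> b, s -> z, t -> d / _ Z: no change
2. f -> v, k -> g, p -> b, s -> z, t -> d / V _ V: fires at position(s) 7, 9: frurzudibi
surface: frurzudibi

cell NUM=du, CLASS=ib, ASPECT=ol:
underlying: f-rurzu-sok-duf
1. f -> v, k -> g, p -> b, s -> z, t -> d / _ Z: fires at position(s) 9: frurzusogduf
2. f -> v, k -> g, p -> b, s -> z, t -> d / V _ V: fires at position(s) 7: frurzuzogduf
surface: frurzuzogduf

cell NUM=so, CLASS=vo, ASPECT=pa:
underlying: mo-rurzu-ti-k
1. f -> v, k -> g, p -> b, s -> z, t -> d / _ Z: no change
2. f -> v, k -> g, p -> b, s -> z, t -> d / V _ V: fires at position(s) 8: morurzudik
surface: morurzudik


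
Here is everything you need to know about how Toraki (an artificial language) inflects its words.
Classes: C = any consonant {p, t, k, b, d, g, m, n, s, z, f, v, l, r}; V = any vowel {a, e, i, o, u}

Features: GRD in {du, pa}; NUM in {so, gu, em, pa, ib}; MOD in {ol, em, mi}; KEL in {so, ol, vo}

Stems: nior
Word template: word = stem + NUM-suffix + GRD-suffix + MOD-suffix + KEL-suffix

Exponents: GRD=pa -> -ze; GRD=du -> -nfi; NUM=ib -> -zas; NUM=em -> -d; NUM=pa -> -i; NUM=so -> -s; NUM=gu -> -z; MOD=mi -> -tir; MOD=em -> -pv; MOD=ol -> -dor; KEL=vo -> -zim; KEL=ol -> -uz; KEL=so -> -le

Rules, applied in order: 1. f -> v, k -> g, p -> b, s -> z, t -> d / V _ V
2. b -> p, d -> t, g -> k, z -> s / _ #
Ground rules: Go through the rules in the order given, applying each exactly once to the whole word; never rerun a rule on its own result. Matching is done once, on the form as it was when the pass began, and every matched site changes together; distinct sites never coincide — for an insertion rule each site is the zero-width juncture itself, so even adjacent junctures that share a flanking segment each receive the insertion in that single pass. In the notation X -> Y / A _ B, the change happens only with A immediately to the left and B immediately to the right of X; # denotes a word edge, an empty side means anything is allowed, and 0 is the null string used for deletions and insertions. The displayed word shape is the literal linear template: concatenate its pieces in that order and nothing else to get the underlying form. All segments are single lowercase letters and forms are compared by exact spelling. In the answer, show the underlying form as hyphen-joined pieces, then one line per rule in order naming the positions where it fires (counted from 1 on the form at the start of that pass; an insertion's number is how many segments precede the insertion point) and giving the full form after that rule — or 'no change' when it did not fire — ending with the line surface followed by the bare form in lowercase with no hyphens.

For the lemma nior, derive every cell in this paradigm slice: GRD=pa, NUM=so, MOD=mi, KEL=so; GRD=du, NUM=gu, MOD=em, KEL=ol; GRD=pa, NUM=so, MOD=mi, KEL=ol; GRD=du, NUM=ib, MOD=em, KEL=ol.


cell GRD=pa, NUM=so, MOD=mi, KEL=so:
underlying: nior-s-ze-tir-le
1. f -> v, k -> g, p -> b, s -> z, t -> d / V _ V: fires at position(s) 8: niorszedirle
2. b -> p, d -> t, g -> k, z -> s / _ #: no change
surface: niorszedirle

cell GRD=du, NUM=gu, MOD=em, KEL=ol:
underlying: nior-z-nfi-pv-uz
1. f -> v, k -> g, p -> b, s -> z, t -> d / V _ V: no change
2. b -> p, d -> t, g -> k, z -> s / _ #: fires at position(s) 12: niorznfipvus
surface: niorznfipvus

cell GRD=pa, NUM=so, MOD=mi, KEL=ol:
underlying: nior-s-ze-tir-uz
1. f -> v, k -> g, p -> b, s -> z, t -> d / V _ V: fires at position(s) 8: niorszediruz
2. b -> p, d -> t, g -> k, z -> s / _ #: fires at position(s) 12: niorszedirus
surface: niorszedirus

cell GRD=du, NUM=ib, MOD=em, KEL=ol:
underlying: nior-zas-nfi-pv-uz
1. f -> v, k -> g, p -> b, s -> z, t -> d / V _ V: no change
2. b -> p, d -> t, g -> k, z -> s / _ #: fires at position(s) 14: niorzasnfipvus
surface: niorzasnfipvus


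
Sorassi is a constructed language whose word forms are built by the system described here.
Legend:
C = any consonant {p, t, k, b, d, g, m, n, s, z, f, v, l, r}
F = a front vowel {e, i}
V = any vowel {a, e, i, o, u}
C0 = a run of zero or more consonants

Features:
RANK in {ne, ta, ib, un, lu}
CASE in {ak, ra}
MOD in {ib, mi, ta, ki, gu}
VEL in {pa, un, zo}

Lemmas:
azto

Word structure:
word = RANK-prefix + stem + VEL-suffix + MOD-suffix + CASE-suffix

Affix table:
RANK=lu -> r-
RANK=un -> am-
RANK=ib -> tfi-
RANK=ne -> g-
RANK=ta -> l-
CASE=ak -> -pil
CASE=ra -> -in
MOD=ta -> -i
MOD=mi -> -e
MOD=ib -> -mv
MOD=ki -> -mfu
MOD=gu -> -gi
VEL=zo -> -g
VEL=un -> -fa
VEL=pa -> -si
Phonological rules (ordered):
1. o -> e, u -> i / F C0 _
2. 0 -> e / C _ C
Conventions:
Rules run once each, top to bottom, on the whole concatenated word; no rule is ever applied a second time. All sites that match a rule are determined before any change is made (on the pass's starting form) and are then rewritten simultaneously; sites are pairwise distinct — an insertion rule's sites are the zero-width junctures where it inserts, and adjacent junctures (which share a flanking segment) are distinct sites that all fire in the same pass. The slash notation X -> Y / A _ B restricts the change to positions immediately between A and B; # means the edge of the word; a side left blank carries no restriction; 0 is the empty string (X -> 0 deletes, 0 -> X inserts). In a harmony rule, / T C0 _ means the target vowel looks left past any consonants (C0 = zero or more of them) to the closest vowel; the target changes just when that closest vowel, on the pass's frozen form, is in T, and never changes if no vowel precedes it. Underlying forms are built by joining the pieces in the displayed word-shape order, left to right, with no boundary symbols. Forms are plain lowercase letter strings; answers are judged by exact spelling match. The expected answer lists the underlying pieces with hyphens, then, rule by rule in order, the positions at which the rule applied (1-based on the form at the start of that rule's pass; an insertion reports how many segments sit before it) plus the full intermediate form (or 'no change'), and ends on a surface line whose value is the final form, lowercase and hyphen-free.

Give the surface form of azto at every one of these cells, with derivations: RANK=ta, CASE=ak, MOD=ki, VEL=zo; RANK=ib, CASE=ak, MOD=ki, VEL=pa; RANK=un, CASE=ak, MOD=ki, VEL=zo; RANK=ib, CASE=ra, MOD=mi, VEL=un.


cell RANK=ta, CASE=ak, MOD=ki, VEL=zo:
underlying: l-azto-g-mfu-pil
1. o -> e, u -> i / F C0 _: no change
2. 0 -> e / C _ C: inserts after position(s) 3, 6, 7: lazetogemefupil
surface: lazetogemefupil

cell RANK=ib, CASE=ak, MOD=ki, VEL=pa:
underlying: tfi-azto-si-mfu-pil
1. o -> e, u -> i / F C0 _: fires at position(s) 12: tfiaztosimfipil
2. 0 -> e / C _ C: inserts after position(s) 1, 5, 10: tefiazetosimefipil
surface: tefiazetosimefipil

cell RANK=un, CASE=ak, MOD=ki, VEL=zo:
underlying: am-azto-g-mfu-pil
1. o -> e, u -> i / F C0 _: no change
2. 0 -> e / C _ C: inserts after position(s) 4, 7, 8: amazetogemefupil
surface: amazetogemefupil

cell RANK=ib, CASE=ra, MOD=mi, VEL=un:
underlying: tfi-azto-fa-e-in
1. o -> e, u -> i / F C0 _: no change
2. 0 -> e / C _ C: inserts after position(s) 1, 5: tefiazetofaein
surface: tefiazetofaein


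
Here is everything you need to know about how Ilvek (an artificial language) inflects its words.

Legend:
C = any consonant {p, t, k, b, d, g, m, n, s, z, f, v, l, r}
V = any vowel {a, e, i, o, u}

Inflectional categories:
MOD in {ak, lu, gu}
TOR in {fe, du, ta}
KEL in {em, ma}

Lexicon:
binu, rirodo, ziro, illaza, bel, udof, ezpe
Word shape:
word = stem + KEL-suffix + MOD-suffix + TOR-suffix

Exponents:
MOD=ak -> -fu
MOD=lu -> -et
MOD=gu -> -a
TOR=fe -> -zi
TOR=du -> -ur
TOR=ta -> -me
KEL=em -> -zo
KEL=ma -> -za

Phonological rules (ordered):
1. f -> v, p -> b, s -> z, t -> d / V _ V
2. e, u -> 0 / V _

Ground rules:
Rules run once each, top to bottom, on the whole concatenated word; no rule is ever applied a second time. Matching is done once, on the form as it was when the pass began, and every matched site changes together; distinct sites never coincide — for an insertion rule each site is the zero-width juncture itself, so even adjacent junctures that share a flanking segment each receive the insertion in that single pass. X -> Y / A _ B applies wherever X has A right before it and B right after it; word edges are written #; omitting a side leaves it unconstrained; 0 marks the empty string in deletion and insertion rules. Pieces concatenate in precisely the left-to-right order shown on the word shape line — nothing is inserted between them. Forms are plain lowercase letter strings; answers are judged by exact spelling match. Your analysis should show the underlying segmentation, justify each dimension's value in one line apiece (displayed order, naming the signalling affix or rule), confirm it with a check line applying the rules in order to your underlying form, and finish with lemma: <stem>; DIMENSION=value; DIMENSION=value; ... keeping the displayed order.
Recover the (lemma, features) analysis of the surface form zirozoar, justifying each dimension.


underlying: ziro-zo-a-ur
MOD=gu - signalled by the affix -a
TOR=du - signalled by the affix -ur
KEL=em - signalled by the affix -zo
check: zirozoaur -> zirozoaur -> zirozoar
lemma: ziro; MOD=gu; TOR=du; KEL=em


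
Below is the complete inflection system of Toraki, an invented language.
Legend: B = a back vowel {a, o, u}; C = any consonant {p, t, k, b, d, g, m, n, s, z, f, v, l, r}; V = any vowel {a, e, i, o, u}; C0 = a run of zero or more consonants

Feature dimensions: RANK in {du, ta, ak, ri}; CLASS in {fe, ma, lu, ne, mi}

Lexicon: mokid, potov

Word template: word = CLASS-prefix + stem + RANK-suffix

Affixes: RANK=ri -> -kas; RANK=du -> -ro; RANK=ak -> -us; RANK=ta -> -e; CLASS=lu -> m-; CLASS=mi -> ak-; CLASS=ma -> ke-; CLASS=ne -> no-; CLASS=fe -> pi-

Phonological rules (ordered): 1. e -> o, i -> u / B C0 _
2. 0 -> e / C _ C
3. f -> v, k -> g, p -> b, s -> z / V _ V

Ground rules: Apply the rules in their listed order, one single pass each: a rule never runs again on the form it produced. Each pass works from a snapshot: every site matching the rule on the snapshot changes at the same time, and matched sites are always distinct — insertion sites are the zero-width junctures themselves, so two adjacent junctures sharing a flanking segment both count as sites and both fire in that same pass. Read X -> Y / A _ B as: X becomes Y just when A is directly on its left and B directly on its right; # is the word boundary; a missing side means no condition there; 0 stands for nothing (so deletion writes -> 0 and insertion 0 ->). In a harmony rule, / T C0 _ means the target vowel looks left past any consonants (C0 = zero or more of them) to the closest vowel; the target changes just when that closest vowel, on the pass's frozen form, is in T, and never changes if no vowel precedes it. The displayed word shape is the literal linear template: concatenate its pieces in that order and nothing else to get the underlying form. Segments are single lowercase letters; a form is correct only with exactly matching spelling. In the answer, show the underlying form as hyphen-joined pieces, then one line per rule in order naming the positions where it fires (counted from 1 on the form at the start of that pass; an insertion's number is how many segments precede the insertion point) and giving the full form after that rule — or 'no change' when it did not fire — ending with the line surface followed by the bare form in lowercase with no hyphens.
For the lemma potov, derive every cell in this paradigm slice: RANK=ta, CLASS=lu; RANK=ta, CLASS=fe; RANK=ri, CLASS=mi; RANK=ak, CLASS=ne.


cell RANK=ta, CLASS=lu:
underlying: m-potov-e
1. e -> o, i -> u / B C0 _: fires at position(s) 7: mpotovo
2. 0 -> e / C _ C: inserts after position(s) 1: mepotovo
3. f -> v, k -> g, p -> b, s -> z / V _ V: fires at position(s) 3: mebotovo
surface: mebotovo

cell RANK=ta, CLASS=fe:
underlying: pi-potov-e
1. e -> o, i -> u / B C0 _: fires at position(s) 8: pipotovo
2. 0 -> e / C _ C: no change
3. f -> v, k -> g, p -> b, s -> z / V _ V: fires at position(s) 3: pibotovo
surface: pibotovo

cell RANK=ri, CLASS=mi:
underlying: ak-potov-kas
1. e -> o, i -> u / B C0 _: no change
2. 0 -> e / C _ C: inserts after position(s) 2, 7: akepotovekas
3. f -> v, k -> g, p -> b, s -> z / V _ V: fires at position(s) 2, 4, 10: agebotovegas
surface: agebotovegas

cell RANK=ak, CLASS=ne:
underlying: no-potov-us
1. e -> o, i -> u / B C0 _: no change
2. 0 -> e / C _ C: no change
3. f -> v, k -> g, p -> b, s -> z / V _ V: fires at position(s) 3: nobotovus
surface: nobotovus


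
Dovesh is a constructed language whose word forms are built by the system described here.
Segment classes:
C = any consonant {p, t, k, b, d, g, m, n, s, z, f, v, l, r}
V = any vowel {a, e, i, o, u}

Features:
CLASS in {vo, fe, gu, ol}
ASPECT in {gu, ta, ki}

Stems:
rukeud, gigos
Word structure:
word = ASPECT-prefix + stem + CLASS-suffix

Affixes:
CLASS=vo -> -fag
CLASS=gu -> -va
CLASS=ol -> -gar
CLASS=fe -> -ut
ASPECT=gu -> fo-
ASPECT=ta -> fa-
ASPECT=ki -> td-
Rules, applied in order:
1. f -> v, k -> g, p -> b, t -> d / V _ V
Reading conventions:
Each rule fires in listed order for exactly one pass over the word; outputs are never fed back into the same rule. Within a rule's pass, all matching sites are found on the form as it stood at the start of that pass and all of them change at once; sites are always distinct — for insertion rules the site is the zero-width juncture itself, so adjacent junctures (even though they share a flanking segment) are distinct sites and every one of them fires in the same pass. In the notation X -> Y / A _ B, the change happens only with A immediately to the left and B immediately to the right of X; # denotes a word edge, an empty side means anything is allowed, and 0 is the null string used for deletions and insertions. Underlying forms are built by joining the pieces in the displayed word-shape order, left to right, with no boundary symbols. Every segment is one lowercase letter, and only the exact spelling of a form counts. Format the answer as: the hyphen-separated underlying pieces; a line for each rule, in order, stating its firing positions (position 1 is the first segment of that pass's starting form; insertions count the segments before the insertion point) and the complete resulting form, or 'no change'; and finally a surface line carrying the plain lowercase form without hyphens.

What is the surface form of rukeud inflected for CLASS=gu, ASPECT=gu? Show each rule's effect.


underlying: fo-rukeud-va
1. f -> v, k -> g, p -> b, t -> d / V _ V: fires at position(s) 5: forugeudva
surface: forugeudva


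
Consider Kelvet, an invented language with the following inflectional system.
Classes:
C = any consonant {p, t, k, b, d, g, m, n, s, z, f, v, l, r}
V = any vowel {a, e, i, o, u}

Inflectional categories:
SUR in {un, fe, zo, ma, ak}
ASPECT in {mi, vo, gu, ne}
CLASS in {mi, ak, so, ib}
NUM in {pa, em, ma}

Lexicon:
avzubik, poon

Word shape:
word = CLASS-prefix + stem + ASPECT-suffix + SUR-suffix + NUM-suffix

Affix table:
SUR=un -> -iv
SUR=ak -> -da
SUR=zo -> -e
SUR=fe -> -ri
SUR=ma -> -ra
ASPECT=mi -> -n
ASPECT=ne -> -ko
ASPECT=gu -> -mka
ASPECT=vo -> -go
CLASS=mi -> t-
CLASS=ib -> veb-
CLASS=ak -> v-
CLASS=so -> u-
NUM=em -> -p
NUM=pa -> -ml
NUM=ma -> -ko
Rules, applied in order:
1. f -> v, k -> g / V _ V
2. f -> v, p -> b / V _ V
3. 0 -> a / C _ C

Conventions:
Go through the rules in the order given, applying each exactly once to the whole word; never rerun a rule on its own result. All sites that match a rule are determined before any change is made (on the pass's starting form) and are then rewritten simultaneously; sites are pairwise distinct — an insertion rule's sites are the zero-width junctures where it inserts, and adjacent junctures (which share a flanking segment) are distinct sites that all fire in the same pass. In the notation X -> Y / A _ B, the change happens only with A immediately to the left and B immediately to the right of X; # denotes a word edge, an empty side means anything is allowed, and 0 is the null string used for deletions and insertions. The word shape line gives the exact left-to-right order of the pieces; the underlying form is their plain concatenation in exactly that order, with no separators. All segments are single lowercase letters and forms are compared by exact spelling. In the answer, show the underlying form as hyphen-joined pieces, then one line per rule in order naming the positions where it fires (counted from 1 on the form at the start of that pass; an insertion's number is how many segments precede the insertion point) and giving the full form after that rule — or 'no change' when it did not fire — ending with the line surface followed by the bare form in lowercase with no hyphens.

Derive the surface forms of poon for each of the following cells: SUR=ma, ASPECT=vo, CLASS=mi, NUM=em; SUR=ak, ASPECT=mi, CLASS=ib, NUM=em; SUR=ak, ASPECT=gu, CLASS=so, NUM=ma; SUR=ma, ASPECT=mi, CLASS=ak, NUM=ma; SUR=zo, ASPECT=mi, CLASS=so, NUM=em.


cell SUR=ma, ASPECT=vo, CLASS=mi, NUM=em:
underlying: t-poon-go-ra-p
1. f -> v, k -> g / V _ V: no change
2. f -> v, p -> b / V _ V: no change
3. 0 -> a / C _ C: inserts after position(s) 1, 5: tapoonagorap
surface: tapoonagorap

cell SUR=ak, ASPECT=mi, CLASS=ib, NUM=em:
underlying: veb-poon-n-da-p
1. f -> v, k -> g / V _ V: no change
2. f -> v, p -> b / V _ V: no change
3. 0 -> a / C _ C: inserts after position(s) 3, 7, 8: vebapoonanadap
surface: vebapoonanadap

cell SUR=ak, ASPECT=gu, CLASS=so, NUM=ma:
underlying: u-poon-mka-da-ko
1. f -> v, k -> g / V _ V: fires at position(s) 11: upoonmkadago
2. f -> v, p -> b / V _ V: fires at position(s) 2: uboonmkadago
3. 0 -> a / C _ C: inserts after position(s) 5, 6: uboonamakadago
surface: uboonamakadago

cell SUR=ma, ASPECT=mi, CLASS=ak, NUM=ma:
underlying: v-poon-n-ra-ko
1. f -> v, k -> g / V _ V: fires at position(s) 9: vpoonnrago
2. f -> v, p -> b / V _ V: no change
3. 0 -> a / C _ C: inserts after position(s) 1, 5, 6: vapoonanarago
surface: vapoonanarago

cell SUR=zo, ASPECT=mi, CLASS=so, NUM=em:
underlying: u-poon-n-e-p
1. f -> v, k -> g / V _ V: no change
2. f -> v, p -> b / V _ V: fires at position(s) 2: uboonnep
3. 0 -> a / C _ C: inserts after position(s) 5: uboonanep
surface: uboonanep


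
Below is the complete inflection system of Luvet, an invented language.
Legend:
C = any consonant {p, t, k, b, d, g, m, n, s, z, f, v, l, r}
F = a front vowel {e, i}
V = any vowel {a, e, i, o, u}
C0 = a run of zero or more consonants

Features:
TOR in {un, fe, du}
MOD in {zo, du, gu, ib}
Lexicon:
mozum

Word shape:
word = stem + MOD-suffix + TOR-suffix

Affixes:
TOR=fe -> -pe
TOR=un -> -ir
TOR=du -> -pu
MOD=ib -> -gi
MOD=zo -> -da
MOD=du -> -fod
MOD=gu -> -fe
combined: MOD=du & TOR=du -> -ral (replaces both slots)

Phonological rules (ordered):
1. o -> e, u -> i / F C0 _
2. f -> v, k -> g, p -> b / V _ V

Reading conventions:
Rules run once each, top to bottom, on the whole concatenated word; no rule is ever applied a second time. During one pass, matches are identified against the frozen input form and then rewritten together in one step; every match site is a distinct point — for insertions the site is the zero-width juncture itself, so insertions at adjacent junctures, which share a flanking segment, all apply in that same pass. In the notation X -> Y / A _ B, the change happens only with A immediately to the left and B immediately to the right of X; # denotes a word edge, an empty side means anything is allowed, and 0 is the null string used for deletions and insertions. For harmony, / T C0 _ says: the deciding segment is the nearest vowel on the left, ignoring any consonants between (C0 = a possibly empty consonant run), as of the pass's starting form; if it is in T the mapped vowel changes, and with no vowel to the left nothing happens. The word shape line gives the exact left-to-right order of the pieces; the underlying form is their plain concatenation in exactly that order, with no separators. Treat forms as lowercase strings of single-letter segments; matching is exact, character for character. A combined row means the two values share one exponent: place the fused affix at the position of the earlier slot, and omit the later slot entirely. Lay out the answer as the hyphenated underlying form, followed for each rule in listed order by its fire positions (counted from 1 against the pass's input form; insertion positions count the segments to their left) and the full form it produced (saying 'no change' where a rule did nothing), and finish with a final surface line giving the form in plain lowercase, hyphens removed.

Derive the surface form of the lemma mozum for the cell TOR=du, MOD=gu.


underlying: mozum-fe-pu
1. o -> e, u -> i / F C0 _: fires at position(s) 9: mozumfepi
2. f -> v, k -> g, p -> b / V _ V: fires at position(s) 8: mozumfebi
surface: mozumfebi


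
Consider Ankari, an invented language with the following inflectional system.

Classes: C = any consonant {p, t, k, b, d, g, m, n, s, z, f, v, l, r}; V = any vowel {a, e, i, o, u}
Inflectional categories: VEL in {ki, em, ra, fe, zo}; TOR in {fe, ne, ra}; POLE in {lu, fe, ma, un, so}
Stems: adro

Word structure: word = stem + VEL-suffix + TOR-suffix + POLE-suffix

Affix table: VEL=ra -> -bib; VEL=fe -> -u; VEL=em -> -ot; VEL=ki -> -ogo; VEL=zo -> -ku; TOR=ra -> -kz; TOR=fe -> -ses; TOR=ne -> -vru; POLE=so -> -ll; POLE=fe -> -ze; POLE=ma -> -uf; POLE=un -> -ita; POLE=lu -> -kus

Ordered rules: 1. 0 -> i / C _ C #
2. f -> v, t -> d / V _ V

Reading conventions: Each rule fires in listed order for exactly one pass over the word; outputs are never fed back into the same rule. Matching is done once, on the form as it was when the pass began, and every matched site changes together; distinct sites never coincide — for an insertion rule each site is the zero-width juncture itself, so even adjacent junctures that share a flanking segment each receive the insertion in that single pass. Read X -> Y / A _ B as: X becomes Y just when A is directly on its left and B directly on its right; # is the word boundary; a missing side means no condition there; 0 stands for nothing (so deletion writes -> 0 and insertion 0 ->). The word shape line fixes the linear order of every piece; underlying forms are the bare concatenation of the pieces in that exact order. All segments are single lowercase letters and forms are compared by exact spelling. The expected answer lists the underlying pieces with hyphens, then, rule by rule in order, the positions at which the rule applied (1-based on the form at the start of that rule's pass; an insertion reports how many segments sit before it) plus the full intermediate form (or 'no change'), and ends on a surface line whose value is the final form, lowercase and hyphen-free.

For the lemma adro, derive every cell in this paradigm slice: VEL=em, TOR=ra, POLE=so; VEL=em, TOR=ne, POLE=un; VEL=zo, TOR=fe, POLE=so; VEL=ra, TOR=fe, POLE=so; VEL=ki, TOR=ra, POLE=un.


cell VEL=em, TOR=ra, POLE=so:
underlying: adro-ot-kz-ll
1. 0 -> i / C _ C #: inserts after position(s) 9: adrootkzlil
2. f -> v, t -> d / V _ V: no change
surface: adrootkzlil

cell VEL=em, TOR=ne, POLE=un:
underlying: adro-ot-vru-ita
1. 0 -> i / C _ C #: no change
2. f -> v, t -> d / V _ V: fires at position(s) 11: adrootvruida
surface: adrootvruida

cell VEL=zo, TOR=fe, POLE=so:
underlying: adro-ku-ses-ll
1. 0 -> i / C _ C #: inserts after position(s) 10: adrokuseslil
2. f -> v, t -> d / V _ V: no change
surface: adrokuseslil

cell VEL=ra, TOR=fe, POLE=so:
underlying: adro-bib-ses-ll
1. 0 -> i / C _ C #: inserts after position(s) 11: adrobibseslil
2. f -> v, t -> d / V _ V: no change
surface: adrobibseslil

cell VEL=ki, TOR=ra, POLE=un:
underlying: adro-ogo-kz-ita
1. 0 -> i / C _ C #: no change
2. f -> v, t -> d / V _ V: fires at position(s) 11: adroogokzida
surface: adroogokzida


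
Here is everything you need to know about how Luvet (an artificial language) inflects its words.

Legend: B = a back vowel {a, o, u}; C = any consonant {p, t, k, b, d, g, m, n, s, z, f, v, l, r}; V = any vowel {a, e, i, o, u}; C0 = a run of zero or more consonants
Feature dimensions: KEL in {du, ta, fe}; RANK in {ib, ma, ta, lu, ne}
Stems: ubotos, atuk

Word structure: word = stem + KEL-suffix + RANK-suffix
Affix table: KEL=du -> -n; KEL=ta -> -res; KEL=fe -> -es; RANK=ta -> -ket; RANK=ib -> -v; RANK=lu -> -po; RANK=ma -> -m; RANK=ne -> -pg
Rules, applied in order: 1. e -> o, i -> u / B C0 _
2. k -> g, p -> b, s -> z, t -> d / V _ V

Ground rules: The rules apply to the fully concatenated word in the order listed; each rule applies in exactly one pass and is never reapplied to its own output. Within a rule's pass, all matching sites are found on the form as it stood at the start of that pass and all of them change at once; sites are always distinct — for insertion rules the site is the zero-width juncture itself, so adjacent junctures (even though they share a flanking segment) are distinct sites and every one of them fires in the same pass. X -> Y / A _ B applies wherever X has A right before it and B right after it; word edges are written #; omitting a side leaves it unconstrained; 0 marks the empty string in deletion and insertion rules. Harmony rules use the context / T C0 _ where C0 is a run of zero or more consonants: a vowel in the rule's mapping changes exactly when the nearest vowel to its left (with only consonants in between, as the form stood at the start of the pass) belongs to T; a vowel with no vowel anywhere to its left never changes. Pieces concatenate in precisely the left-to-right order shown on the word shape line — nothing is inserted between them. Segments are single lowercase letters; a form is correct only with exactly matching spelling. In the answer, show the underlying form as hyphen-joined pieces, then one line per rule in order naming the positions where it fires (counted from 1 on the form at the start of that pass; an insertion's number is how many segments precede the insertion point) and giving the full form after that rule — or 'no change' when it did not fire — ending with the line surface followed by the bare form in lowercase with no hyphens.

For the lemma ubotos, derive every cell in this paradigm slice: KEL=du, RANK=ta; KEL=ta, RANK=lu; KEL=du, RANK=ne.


cell KEL=du, RANK=ta:
underlying: ubotos-n-ket
1. e -> o, i -> u / B C0 _: fires at position(s) 9: ubotosnkot
2. k -> g, p -> b, s -> z, t -> d / V _ V: fires at position(s) 4: ubodosnkot
surface: ubodosnkot

cell KEL=ta, RANK=lu:
underlying: ubotos-res-po
1. e -> o, i -> u / B C0 _: fires at position(s) 8: ubotosrospo
2. k -> g, p -> b, s -> z, t -> d / V _ V: fires at position(s) 4: ubodosrospo
surface: ubodosrospo

cell KEL=du, RANK=ne:
underlying: ubotos-n-pg
1. e -> o, i -> u / B C0 _: no change
2. k -> g, p -> b, s -> z, t -> d / V _ V: fires at position(s) 4: ubodosnpg
surface: ubodosnpg


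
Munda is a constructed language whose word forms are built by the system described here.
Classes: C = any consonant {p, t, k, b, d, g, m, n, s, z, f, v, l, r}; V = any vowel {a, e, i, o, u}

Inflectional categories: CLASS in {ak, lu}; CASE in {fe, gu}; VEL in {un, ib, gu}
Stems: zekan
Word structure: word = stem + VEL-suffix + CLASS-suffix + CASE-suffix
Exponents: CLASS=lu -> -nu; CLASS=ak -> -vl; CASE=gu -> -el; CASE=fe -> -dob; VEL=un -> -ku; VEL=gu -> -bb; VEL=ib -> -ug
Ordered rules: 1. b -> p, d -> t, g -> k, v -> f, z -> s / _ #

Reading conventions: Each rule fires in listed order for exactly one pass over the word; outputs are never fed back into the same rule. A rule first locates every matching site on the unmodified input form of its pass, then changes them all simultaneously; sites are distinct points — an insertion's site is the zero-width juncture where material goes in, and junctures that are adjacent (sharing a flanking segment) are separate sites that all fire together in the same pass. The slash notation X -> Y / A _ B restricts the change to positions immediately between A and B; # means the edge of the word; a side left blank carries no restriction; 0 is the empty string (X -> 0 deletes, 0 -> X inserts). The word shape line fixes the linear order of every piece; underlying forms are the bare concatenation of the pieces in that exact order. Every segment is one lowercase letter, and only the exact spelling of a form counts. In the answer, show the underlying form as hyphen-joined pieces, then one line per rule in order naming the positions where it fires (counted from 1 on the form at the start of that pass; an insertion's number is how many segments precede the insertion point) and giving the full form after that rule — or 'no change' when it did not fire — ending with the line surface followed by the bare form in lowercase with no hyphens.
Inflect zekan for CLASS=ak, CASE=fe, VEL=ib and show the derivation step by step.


underlying: zekan-ug-vl-dob
1. b -> p, d -> t, g -> k, v -> f, z -> s / _ #: fires at position(s) 12: zekanugvldop
surface: zekanugvldop


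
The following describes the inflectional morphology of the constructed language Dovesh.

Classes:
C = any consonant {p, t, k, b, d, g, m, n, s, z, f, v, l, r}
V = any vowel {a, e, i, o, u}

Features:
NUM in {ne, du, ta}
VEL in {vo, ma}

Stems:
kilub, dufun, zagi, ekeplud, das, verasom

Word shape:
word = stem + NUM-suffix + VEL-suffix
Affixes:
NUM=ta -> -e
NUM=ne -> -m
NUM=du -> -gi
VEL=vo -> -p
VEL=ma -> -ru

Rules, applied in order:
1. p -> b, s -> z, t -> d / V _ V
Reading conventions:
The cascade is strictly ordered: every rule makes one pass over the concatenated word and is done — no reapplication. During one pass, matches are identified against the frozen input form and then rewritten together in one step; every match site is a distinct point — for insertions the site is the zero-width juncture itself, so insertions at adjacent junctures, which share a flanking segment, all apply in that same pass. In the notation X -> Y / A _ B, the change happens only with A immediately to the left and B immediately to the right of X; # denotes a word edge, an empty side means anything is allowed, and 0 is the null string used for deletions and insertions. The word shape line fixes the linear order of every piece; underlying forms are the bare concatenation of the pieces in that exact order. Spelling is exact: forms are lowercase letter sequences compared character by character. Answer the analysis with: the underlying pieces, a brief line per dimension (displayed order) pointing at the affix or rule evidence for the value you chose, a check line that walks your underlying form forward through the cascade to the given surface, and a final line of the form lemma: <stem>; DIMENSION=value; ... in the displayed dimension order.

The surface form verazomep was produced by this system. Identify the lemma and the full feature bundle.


underlying: verasom-e-p
NUM=ta - signalled by the affix -e
VEL=vo - signalled by the affix -p
check: verasomep -> verazomep
lemma: verasom; NUM=ta; VEL=vo
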